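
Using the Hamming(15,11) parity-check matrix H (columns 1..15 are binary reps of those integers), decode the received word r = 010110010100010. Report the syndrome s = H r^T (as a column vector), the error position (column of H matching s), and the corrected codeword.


s = (1, 1, 1, 1)^T, error position = 15, corrected codeword c = 010110010100011

Compute s = H r^T mod 2 one row at a time:
  s_1 = 1 + 0 + 1 + 0 + 0 + 0 + 1 + 0 = 3 ≡ 1 (mod 2).
  s_2 = 1 + 1 + 0 + 0 + 0 + 0 + 1 + 0 = 3 ≡ 1 (mod 2).
  s_3 = 1 + 0 + 0 + 0 + 1 + 0 + 1 + 0 = 3 ≡ 1 (mod 2).
  s_4 = 0 + 0 + 1 + 0 + 0 + 0 + 0 + 0 = 1 ≡ 1 (mod 2).
s = (1, 1, 1, 1)^T — this equals column 15 of H (binary 1111), so error is at position 15.
Correct: flip bit 15 of r = 010110010100010 to get c = 010110010100011.


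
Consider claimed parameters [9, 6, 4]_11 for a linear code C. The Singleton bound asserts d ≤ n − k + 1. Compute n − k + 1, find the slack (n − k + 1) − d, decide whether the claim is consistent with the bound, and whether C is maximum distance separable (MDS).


Singleton RHS = n − k + 1 = 4, slack = 0, bound satisfied, MDS.

Singleton bound: d ≤ n − k + 1.
Here n = 9, k = 6, so n − k + 1 = 4.
Given d = 4, check d ≤ 4: YES.
Slack = (n − k + 1) − d = 0.
The code is MDS (slack = 0).
Description: the claimed parameters are [9, 6, 4]_11; such a code would be MDS (meets Singleton bound).


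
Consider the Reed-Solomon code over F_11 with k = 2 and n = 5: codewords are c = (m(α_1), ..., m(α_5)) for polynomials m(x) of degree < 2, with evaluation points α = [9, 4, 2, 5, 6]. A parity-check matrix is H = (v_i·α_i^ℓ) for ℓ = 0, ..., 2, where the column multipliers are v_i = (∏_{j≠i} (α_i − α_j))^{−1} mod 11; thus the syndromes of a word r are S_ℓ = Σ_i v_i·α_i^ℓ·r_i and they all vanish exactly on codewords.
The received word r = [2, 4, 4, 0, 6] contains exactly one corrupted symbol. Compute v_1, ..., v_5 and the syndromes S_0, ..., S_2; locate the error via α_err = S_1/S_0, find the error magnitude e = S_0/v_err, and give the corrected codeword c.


S = (5, 9, 3), error at position 2, error magnitude e = 10, c = [2, 5, 4, 0, 6].

Step 1: column multipliers v_i = (∏_{j≠i}(α_i − α_j))^{−1} mod 11.
  i = 1 (α = 9): (9−4)(9−2)(9−5)(9−6) = 5·7·4·3 = 420 ≡ 2, so v_1 = 2^{−1} = 6 (mod 11).
  i = 2 (α = 4): (4−9)(4−2)(4−5)(4−6) = (−5)·2·(−1)·(−2) = −20 ≡ 2, so v_2 = 2^{−1} = 6 (mod 11).
  i = 3 (α = 2): (2−9)(2−4)(2−5)(2−6) = (−7)·(−2)·(−3)·(−4) = 168 ≡ 3, so v_3 = 3^{−1} = 4 (mod 11).
  i = 4 (α = 5): (5−9)(5−4)(5−2)(5−6) = (−4)·1·3·(−1) = 12 ≡ 1, so v_4 = 1^{−1} = 1 (mod 11).
  i = 5 (α = 6): (6−9)(6−4)(6−2)(6−5) = (−3)·2·4·1 = −24 ≡ 9, so v_5 = 9^{−1} = 5 (mod 11).
  v = [6, 6, 4, 1, 5].
Step 2: syndromes of r = [2, 4, 4, 0, 6] (all sums mod 11).
  S_0 = Σ v_i r_i = 6·2 + 6·4 + 4·4 + 1·0 + 5·6 = 82 ≡ 5.
  S_1 = Σ v_i α_i r_i = 6·9·2 + 6·4·4 + 4·2·4 + 1·5·0 + 5·6·6 = 416 ≡ 9.
  α_i^2 mod 11 = [4, 5, 4, 3, 3].
  S_2 = Σ v_i α_i^2 r_i = 6·4·2 + 6·5·4 + 4·4·4 + 1·3·0 + 5·3·6 = 322 ≡ 3.
  S = (5, 9, 3) ≠ 0, so r is not a codeword (an error is present).
Step 3: locate the error. For a single error e at position i, S_ℓ = v_i·e·α_i^ℓ, so α_err = S_1/S_0.
  S_0^{−1} = 5^{−1} = 9 (mod 11), so α_err = 9·9 = 81 ≡ 4 = α_2. Error position i = 2.
  Consistency check: S_2/S_1 = 3·5 = 15 ≡ 4 = α_err ✓ (single-error assumption holds).
Step 4: error magnitude e = S_0/v_2 = S_0·∏_{j≠2}(α_2 − α_j) = 5·2 = 10 ≡ 10 (mod 11).
Step 5: correct position 2: c_2 = r_2 − e = 4 − 10 ≡ 5 (mod 11). Hence c = [2, 5, 4, 0, 6].
  Check: interpolating c through the α_i gives m(x) = 3 + 6·x (degree < 2) with m(α_i) = c_i for every i, so c is indeed a codeword.


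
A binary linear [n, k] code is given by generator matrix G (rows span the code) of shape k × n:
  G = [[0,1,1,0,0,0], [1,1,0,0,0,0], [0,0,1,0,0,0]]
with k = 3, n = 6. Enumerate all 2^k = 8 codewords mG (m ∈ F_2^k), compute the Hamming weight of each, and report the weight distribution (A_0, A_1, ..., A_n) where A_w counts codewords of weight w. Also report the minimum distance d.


Weight distribution: A_0 = 1, A_1 = 3, A_2 = 3, A_3 = 1. Minimum distance d = 1.

Enumerate all 2^3 = 8 messages m ∈ F_2^3.
For each, compute codeword c = mG in F_2^6, then tally its weight.
  m = 000 → c = 000000, weight = 0.
  m = 100 → c = 011000, weight = 2.
  m = 010 → c = 110000, weight = 2.
  m = 110 → c = 101000, weight = 2.
  m = 001 → c = 001000, weight = 1.
  m = 101 → c = 010000, weight = 1.
  m = 011 → c = 111000, weight = 3.
  m = 111 → c = 100000, weight = 1.
Tally weights:
  weight 0: 1 codewords.
  weight 1: 3 codewords.
  weight 2: 3 codewords.
  weight 3: 1 codewords.
Minimum distance d = smallest w > 0 with A_w > 0 = 1.
Sanity: Σ A_w = 8 = 2^3 = 8 ✓.


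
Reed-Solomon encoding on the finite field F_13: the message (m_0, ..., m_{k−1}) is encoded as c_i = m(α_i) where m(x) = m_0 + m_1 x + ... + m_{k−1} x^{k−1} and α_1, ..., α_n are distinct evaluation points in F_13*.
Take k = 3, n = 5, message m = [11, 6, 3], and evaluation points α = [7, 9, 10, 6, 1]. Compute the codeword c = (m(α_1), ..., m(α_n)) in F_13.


c = [5, 9, 7, 12, 7]

Message polynomial: m(x) = 11 + 6·x + 3·x^2 (mod 13).
For each evaluation point α_i, compute m(α_i) mod 13:
  α_1 = 7: Horner steps 3 → 1 → 5, so m(7) = 5.
  α_2 = 9: Horner steps 3 → 7 → 9, so m(9) = 9.
  α_3 = 10: Horner steps 3 → 10 → 7, so m(10) = 7.
  α_4 = 6: Horner steps 3 → 11 → 12, so m(6) = 12.
  α_5 = 1: Horner steps 3 → 9 → 7, so m(1) = 7.
Codeword c = [5, 9, 7, 12, 7] ∈ F_13^5.


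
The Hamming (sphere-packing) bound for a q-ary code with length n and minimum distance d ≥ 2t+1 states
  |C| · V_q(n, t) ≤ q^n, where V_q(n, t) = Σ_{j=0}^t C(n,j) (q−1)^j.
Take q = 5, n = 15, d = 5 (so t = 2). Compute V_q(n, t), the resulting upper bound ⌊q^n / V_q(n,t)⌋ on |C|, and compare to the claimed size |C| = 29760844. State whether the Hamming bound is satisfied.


V_q(n, t) = 1741, q^n = 30517578125, Hamming bound = 17528764, |C| = 29760844 > bound (violated).

Step 1: Compute V_q(n, t) = Σ_{j=0}^2 C(n, j) (q−1)^j.
  j = 0: C(15,0)·(4)^0 = 1·1 = 1.
  j = 1: C(15,1)·(4)^1 = 15·4 = 60.
  j = 2: C(15,2)·(4)^2 = 105·16 = 1680.
  V_q(n, t) = 1 + 60 + 1680 = 1741.
Step 2: q^n = 5^15 = 30517578125.
Step 3: Hamming bound ⌊q^n / V_q(n,t)⌋ = ⌊30517578125/1741⌋ = 17528764.
Step 4: Compare |C| = 29760844 to 17528764: violated.
The claimed |C| lies above the Hamming bound, so no 5-ary code of length 15 with d ≥ 5 can have 29760844 codewords.


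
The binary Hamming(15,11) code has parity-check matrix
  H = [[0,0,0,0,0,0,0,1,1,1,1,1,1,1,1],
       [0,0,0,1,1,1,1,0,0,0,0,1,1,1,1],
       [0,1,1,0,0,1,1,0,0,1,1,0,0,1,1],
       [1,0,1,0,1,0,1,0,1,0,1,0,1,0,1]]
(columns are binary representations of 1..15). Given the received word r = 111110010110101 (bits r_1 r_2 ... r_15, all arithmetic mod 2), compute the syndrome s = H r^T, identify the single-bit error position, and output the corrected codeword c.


s = (1, 0, 1, 0)^T, error position = 10, corrected codeword c = 111110010010101

Compute s = H r^T mod 2 one row at a time:
  s_1 = 1 + 0 + 1 + 1 + 0 + 1 + 0 + 1 = 5 ≡ 1 (mod 2).
  s_2 = 1 + 1 + 0 + 0 + 0 + 1 + 0 + 1 = 4 ≡ 0 (mod 2).
  s_3 = 1 + 1 + 0 + 0 + 1 + 1 + 0 + 1 = 5 ≡ 1 (mod 2).
  s_4 = 1 + 1 + 1 + 0 + 0 + 1 + 1 + 1 = 6 ≡ 0 (mod 2).
s = (1, 0, 1, 0)^T — this equals column 10 of H (binary 1010), so error is at position 10.
Correct: flip bit 10 of r = 111110010110101 to get c = 111110010010101.


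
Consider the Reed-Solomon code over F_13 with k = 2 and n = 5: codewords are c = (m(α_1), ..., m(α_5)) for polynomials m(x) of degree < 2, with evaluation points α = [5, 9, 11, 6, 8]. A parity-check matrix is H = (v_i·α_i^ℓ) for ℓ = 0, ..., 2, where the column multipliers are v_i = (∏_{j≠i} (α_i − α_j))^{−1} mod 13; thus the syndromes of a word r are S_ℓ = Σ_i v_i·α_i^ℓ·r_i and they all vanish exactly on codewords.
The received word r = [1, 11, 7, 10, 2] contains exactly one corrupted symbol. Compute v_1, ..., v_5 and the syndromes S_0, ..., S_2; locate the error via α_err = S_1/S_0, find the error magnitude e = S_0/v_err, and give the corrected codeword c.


S = (11, 4, 5), error at position 3, error magnitude e = 4, c = [1, 11, 3, 10, 2].

Step 1: column multipliers v_i = (∏_{j≠i}(α_i − α_j))^{−1} mod 13.
  i = 1 (α = 5): (5−9)(5−11)(5−6)(5−8) = (−4)·(−6)·(−1)·(−3) = 72 ≡ 7, so v_1 = 7^{−1} = 2 (mod 13).
  i = 2 (α = 9): (9−5)(9−11)(9−6)(9−8) = 4·(−2)·3·1 = −24 ≡ 2, so v_2 = 2^{−1} = 7 (mod 13).
  i = 3 (α = 11): (11−5)(11−9)(11−6)(11−8) = 6·2·5·3 = 180 ≡ 11, so v_3 = 11^{−1} = 6 (mod 13).
  i = 4 (α = 6): (6−5)(6−9)(6−11)(6−8) = 1·(−3)·(−5)·(−2) = −30 ≡ 9, so v_4 = 9^{−1} = 3 (mod 13).
  i = 5 (α = 8): (8−5)(8−9)(8−11)(8−6) = 3·(−1)·(−3)·2 = 18 ≡ 5, so v_5 = 5^{−1} = 8 (mod 13).
  v = [2, 7, 6, 3, 8].
Step 2: syndromes of r = [1, 11, 7, 10, 2] (all sums mod 13).
  S_0 = Σ v_i r_i = 2·1 + 7·11 + 6·7 + 3·10 + 8·2 = 167 ≡ 11.
  S_1 = Σ v_i α_i r_i = 2·5·1 + 7·9·11 + 6·11·7 + 3·6·10 + 8·8·2 = 1473 ≡ 4.
  α_i^2 mod 13 = [12, 3, 4, 10, 12].
  S_2 = Σ v_i α_i^2 r_i = 2·12·1 + 7·3·11 + 6·4·7 + 3·10·10 + 8·12·2 = 915 ≡ 5.
  S = (11, 4, 5) ≠ 0, so r is not a codeword (an error is present).
Step 3: locate the error. For a single error e at position i, S_ℓ = v_i·e·α_i^ℓ, so α_err = S_1/S_0.
  S_0^{−1} = 11^{−1} = 6 (mod 13), so α_err = 4·6 = 24 ≡ 11 = α_3. Error position i = 3.
  Consistency check: S_2/S_1 = 5·10 = 50 ≡ 11 = α_err ✓ (single-error assumption holds).
Step 4: error magnitude e = S_0/v_3 = S_0·∏_{j≠3}(α_3 − α_j) = 11·11 = 121 ≡ 4 (mod 13).
Step 5: correct position 3: c_3 = r_3 − e = 7 − 4 ≡ 3 (mod 13). Hence c = [1, 11, 3, 10, 2].
  Check: interpolating c through the α_i gives m(x) = 8 + 9·x (degree < 2) with m(α_i) = c_i for every i, so c is indeed a codeword.


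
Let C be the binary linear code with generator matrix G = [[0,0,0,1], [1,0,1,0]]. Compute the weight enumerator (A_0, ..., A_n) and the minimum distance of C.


Weight distribution: A_0 = 1, A_1 = 1, A_2 = 1, A_3 = 1. Minimum distance d = 1.

Enumerate all 2^2 = 4 messages m ∈ F_2^2.
For each, compute codeword c = mG in F_2^4, then tally its weight.
  m = 00 → c = 0000, weight = 0.
  m = 10 → c = 0001, weight = 1.
  m = 01 → c = 1010, weight = 2.
  m = 11 → c = 1011, weight = 3.
Tally weights:
  weight 0: 1 codewords.
  weight 1: 1 codewords.
  weight 2: 1 codewords.
  weight 3: 1 codewords.
Minimum distance d = smallest w > 0 with A_w > 0 = 1.
Sanity: Σ A_w = 4 = 2^2 = 4 ✓.


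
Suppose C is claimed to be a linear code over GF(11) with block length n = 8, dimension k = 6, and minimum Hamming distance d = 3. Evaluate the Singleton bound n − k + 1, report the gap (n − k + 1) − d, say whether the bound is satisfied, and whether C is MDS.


Singleton RHS = n − k + 1 = 3, slack = 0, bound satisfied, MDS.

Singleton bound: d ≤ n − k + 1.
Here n = 8, k = 6, so n − k + 1 = 3.
Given d = 3, check d ≤ 3: YES.
Slack = (n − k + 1) − d = 0.
The code is MDS (slack = 0).
Description: the claimed parameters are [8, 6, 3]_11; such a code would be MDS (meets Singleton bound).


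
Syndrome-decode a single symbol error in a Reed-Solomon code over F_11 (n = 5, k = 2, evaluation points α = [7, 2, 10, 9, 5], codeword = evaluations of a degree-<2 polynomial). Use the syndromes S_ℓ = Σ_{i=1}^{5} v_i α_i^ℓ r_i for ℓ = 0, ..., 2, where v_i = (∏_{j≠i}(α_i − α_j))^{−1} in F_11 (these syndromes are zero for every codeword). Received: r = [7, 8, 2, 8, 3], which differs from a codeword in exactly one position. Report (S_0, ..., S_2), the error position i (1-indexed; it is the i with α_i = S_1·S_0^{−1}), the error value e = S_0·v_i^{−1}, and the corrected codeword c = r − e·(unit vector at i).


S = (3, 5, 1), error at position 4, error magnitude e = 8, c = [7, 8, 2, 0, 3].

Step 1: column multipliers v_i = (∏_{j≠i}(α_i − α_j))^{−1} mod 11.
  i = 1 (α = 7): (7−2)(7−10)(7−9)(7−5) = 5·(−3)·(−2)·2 = 60 ≡ 5, so v_1 = 5^{−1} = 9 (mod 11).
  i = 2 (α = 2): (2−7)(2−10)(2−9)(2−5) = (−5)·(−8)·(−7)·(−3) = 840 ≡ 4, so v_2 = 4^{−1} = 3 (mod 11).
  i = 3 (α = 10): (10−7)(10−2)(10−9)(10−5) = 3·8·1·5 = 120 ≡ 10, so v_3 = 10^{−1} = 10 (mod 11).
  i = 4 (α = 9): (9−7)(9−2)(9−10)(9−5) = 2·7·(−1)·4 = −56 ≡ 10, so v_4 = 10^{−1} = 10 (mod 11).
  i = 5 (α = 5): (5−7)(5−2)(5−10)(5−9) = (−2)·3·(−5)·(−4) = −120 ≡ 1, so v_5 = 1^{−1} = 1 (mod 11).
  v = [9, 3, 10, 10, 1].
Step 2: syndromes of r = [7, 8, 2, 8, 3] (all sums mod 11).
  S_0 = Σ v_i r_i = 9·7 + 3·8 + 10·2 + 10·8 + 1·3 = 190 ≡ 3.
  S_1 = Σ v_i α_i r_i = 9·7·7 + 3·2·8 + 10·10·2 + 10·9·8 + 1·5·3 = 1424 ≡ 5.
  α_i^2 mod 11 = [5, 4, 1, 4, 3].
  S_2 = Σ v_i α_i^2 r_i = 9·5·7 + 3·4·8 + 10·1·2 + 10·4·8 + 1·3·3 = 760 ≡ 1.
  S = (3, 5, 1) ≠ 0, so r is not a codeword (an error is present).
Step 3: locate the error. For a single error e at position i, S_ℓ = v_i·e·α_i^ℓ, so α_err = S_1/S_0.
  S_0^{−1} = 3^{−1} = 4 (mod 11), so α_err = 5·4 = 20 ≡ 9 = α_4. Error position i = 4.
  Consistency check: S_2/S_1 = 1·9 = 9 ≡ 9 = α_err ✓ (single-error assumption holds).
Step 4: error magnitude e = S_0/v_4 = S_0·∏_{j≠4}(α_4 − α_j) = 3·10 = 30 ≡ 8 (mod 11).
Step 5: correct position 4: c_4 = r_4 − e = 8 − 8 ≡ 0 (mod 11). Hence c = [7, 8, 2, 0, 3].
  Check: interpolating c through the α_i gives m(x) = 4 + 2·x (degree < 2) with m(α_i) = c_i for every i, so c is indeed a codeword.


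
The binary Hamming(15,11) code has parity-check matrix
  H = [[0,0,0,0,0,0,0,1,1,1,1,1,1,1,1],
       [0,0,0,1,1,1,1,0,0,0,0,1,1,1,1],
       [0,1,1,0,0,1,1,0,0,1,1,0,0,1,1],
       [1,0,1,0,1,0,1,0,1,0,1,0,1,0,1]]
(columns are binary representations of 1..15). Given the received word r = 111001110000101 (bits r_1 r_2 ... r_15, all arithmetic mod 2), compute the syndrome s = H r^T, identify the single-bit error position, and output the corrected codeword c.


s = (1, 0, 1, 1)^T, error position = 11, corrected codeword c = 111001110010101

Compute s = H r^T mod 2 one row at a time:
  s_1 = 1 + 0 + 0 + 0 + 0 + 1 + 0 + 1 = 3 ≡ 1 (mod 2).
  s_2 = 0 + 0 + 1 + 1 + 0 + 1 + 0 + 1 = 4 ≡ 0 (mod 2).
  s_3 = 1 + 1 + 1 + 1 + 0 + 0 + 0 + 1 = 5 ≡ 1 (mod 2).
  s_4 = 1 + 1 + 0 + 1 + 0 + 0 + 1 + 1 = 5 ≡ 1 (mod 2).
s = (1, 0, 1, 1)^T — this equals column 11 of H (binary 1011), so error is at position 11.
Correct: flip bit 11 of r = 111001110000101 to get c = 111001110010101.


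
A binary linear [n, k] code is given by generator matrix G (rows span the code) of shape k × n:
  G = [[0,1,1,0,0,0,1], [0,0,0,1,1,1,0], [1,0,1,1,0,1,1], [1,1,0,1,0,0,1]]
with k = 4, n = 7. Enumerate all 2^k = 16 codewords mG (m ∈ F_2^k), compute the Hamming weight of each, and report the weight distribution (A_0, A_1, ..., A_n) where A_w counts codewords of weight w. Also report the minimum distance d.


Weight distribution: A_0 = 1, A_2 = 1, A_3 = 6, A_4 = 5, A_5 = 2, A_6 = 1. Minimum distance d = 2.

Enumerate all 2^4 = 16 messages m ∈ F_2^4.
For each, compute codeword c = mG in F_2^7, then tally its weight.
  m = 0000 → c = 0000000, weight = 0.
  m = 1000 → c = 0110001, weight = 3.
  m = 0100 → c = 0001110, weight = 3.
  m = 1100 → c = 0111111, weight = 6.
  m = 0010 → c = 1011011, weight = 5.
  m = 1010 → c = 1101010, weight = 4.
  m = 0110 → c = 1010101, weight = 4.
  m = 1110 → c = 1100100, weight = 3.
  m = 0001 → c = 1101001, weight = 4.
  m = 1001 → c = 1011000, weight = 3.
  m = 0101 → c = 1100111, weight = 5.
  m = 1101 → c = 1010110, weight = 4.
  m = 0011 → c = 0110010, weight = 3.
  m = 1011 → c = 0000011, weight = 2.
  m = 0111 → c = 0111100, weight = 4.
  m = 1111 → c = 0001101, weight = 3.
Tally weights:
  weight 0: 1 codewords.
  weight 2: 1 codewords.
  weight 3: 6 codewords.
  weight 4: 5 codewords.
  weight 5: 2 codewords.
  weight 6: 1 codewords.
Minimum distance d = smallest w > 0 with A_w > 0 = 2.
Sanity: Σ A_w = 16 = 2^4 = 16 ✓.


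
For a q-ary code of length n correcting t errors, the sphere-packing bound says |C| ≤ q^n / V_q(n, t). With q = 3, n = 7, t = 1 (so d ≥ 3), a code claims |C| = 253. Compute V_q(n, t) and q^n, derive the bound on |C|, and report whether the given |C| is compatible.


V_q(n, t) = 15, q^n = 2187, Hamming bound = 145, |C| = 253 > bound (violated).

Step 1: Compute V_q(n, t) = Σ_{j=0}^1 C(n, j) (q−1)^j.
  j = 0: C(7,0)·(2)^0 = 1·1 = 1.
  j = 1: C(7,1)·(2)^1 = 7·2 = 14.
  V_q(n, t) = 1 + 14 = 15.
Step 2: q^n = 3^7 = 2187.
Step 3: Hamming bound ⌊q^n / V_q(n,t)⌋ = ⌊2187/15⌋ = 145.
Step 4: Compare |C| = 253 to 145: violated.
The claimed |C| lies above the Hamming bound, so no 3-ary code of length 7 with d ≥ 3 can have 253 codewords.


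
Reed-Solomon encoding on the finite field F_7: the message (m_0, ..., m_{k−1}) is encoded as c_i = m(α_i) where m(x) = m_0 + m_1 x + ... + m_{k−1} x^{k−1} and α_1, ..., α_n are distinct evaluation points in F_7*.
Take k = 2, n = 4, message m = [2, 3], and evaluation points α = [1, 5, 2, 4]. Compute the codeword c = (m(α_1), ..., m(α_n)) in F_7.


c = [5, 3, 1, 0]

Message polynomial: m(x) = 2 + 3·x (mod 7).
For each evaluation point α_i, compute m(α_i) mod 7:
  α_1 = 1: Horner steps 3 → 5, so m(1) = 5.
  α_2 = 5: Horner steps 3 → 3, so m(5) = 3.
  α_3 = 2: Horner steps 3 → 1, so m(2) = 1.
  α_4 = 4: Horner steps 3 → 0, so m(4) = 0.
Codeword c = [5, 3, 1, 0] ∈ F_7^4.


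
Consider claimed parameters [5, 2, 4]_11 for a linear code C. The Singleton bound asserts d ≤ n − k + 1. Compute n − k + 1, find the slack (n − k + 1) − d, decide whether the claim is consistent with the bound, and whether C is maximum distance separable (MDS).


Singleton RHS = n − k + 1 = 4, slack = 0, bound satisfied, MDS.

Singleton bound: d ≤ n − k + 1.
Here n = 5, k = 2, so n − k + 1 = 4.
Given d = 4, check d ≤ 4: YES.
Slack = (n − k + 1) − d = 0.
The code is MDS (slack = 0).
Description: the claimed parameters are [5, 2, 4]_11; such a code would be MDS (meets Singleton bound).


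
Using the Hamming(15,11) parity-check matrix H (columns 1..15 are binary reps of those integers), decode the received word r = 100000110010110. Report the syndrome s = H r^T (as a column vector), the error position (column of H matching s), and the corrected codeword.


s = (0, 1, 1, 0)^T, error position = 6, corrected codeword c = 100001110010110

Compute s = H r^T mod 2 one row at a time:
  s_1 = 1 + 0 + 0 + 1 + 0 + 1 + 1 + 0 = 4 ≡ 0 (mod 2).
  s_2 = 0 + 0 + 0 + 1 + 0 + 1 + 1 + 0 = 3 ≡ 1 (mod 2).
  s_3 = 0 + 0 + 0 + 1 + 0 + 1 + 1 + 0 = 3 ≡ 1 (mod 2).
  s_4 = 1 + 0 + 0 + 1 + 0 + 1 + 1 + 0 = 4 ≡ 0 (mod 2).
s = (0, 1, 1, 0)^T — this equals column 6 of H (binary 0110), so error is at position 6.
Correct: flip bit 6 of r = 100000110010110 to get c = 100001110010110.


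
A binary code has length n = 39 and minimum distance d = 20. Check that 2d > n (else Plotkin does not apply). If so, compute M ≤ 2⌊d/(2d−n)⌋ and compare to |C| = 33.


Plotkin bound M ≤ 40; given |C| = 33 ≤ bound (satisfied).

Check applicability: 2d = 40, n = 39.
2d − n = 1 > 0, so Plotkin applies.
Compute d/(2d−n) = 20/1 ≈ 20.0000.
⌊d/(2d−n)⌋ = 20.
Plotkin bound: M ≤ 2·20 = 40.
Given |C| = 33, check: satisfied.
This |C| is below the Plotkin bound.


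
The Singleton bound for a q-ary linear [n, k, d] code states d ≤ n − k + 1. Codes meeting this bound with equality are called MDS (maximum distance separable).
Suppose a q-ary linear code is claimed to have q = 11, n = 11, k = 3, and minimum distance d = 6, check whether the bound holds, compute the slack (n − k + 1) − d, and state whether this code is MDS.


Singleton RHS = n − k + 1 = 9, slack = 3, bound satisfied, not MDS.

Singleton bound: d ≤ n − k + 1.
Here n = 11, k = 3, so n − k + 1 = 9.
Given d = 6, check d ≤ 9: YES.
Slack = (n − k + 1) − d = 3.
The code is NOT MDS (slack = 3 > 0).
Description: the claimed parameters are [11, 3, 6]_11; such a code would be non-MDS.


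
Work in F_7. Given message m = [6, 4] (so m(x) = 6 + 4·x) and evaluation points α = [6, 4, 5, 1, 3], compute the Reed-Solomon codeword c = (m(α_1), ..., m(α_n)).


c = [2, 1, 5, 3, 4]

Message polynomial: m(x) = 6 + 4·x (mod 7).
For each evaluation point α_i, compute m(α_i) mod 7:
  α_1 = 6: Horner steps 4 → 2, so m(6) = 2.
  α_2 = 4: Horner steps 4 → 1, so m(4) = 1.
  α_3 = 5: Horner steps 4 → 5, so m(5) = 5.
  α_4 = 1: Horner steps 4 → 3, so m(1) = 3.
  α_5 = 3: Horner steps 4 → 4, so m(3) = 4.
Codeword c = [2, 1, 5, 3, 4] ∈ F_7^5.


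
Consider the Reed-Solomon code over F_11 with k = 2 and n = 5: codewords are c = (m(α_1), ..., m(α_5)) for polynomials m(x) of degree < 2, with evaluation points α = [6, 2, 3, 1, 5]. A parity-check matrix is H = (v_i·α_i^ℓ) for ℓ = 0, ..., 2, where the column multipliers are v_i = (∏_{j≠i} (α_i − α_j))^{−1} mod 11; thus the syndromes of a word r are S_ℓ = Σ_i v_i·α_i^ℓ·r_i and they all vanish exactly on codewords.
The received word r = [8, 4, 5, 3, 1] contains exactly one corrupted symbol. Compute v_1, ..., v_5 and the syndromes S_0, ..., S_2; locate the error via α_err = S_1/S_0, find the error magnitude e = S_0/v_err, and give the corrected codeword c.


S = (3, 4, 9), error at position 5, error magnitude e = 5, c = [8, 4, 5, 3, 7].

Step 1: column multipliers v_i = (∏_{j≠i}(α_i − α_j))^{−1} mod 11.
  i = 1 (α = 6): (6−2)(6−3)(6−1)(6−5) = 4·3·5·1 = 60 ≡ 5, so v_1 = 5^{−1} = 9 (mod 11).
  i = 2 (α = 2): (2−6)(2−3)(2−1)(2−5) = (−4)·(−1)·1·(−3) = −12 ≡ 10, so v_2 = 10^{−1} = 10 (mod 11).
  i = 3 (α = 3): (3−6)(3−2)(3−1)(3−5) = (−3)·1·2·(−2) = 12 ≡ 1, so v_3 = 1^{−1} = 1 (mod 11).
  i = 4 (α = 1): (1−6)(1−2)(1−3)(1−5) = (−5)·(−1)·(−2)·(−4) = 40 ≡ 7, so v_4 = 7^{−1} = 8 (mod 11).
  i = 5 (α = 5): (5−6)(5−2)(5−3)(5−1) = (−1)·3·2·4 = −24 ≡ 9, so v_5 = 9^{−1} = 5 (mod 11).
  v = [9, 10, 1, 8, 5].
Step 2: syndromes of r = [8, 4, 5, 3, 1] (all sums mod 11).
  S_0 = Σ v_i r_i = 9·8 + 10·4 + 1·5 + 8·3 + 5·1 = 146 ≡ 3.
  S_1 = Σ v_i α_i r_i = 9·6·8 + 10·2·4 + 1·3·5 + 8·1·3 + 5·5·1 = 576 ≡ 4.
  α_i^2 mod 11 = [3, 4, 9, 1, 3].
  S_2 = Σ v_i α_i^2 r_i = 9·3·8 + 10·4·4 + 1·9·5 + 8·1·3 + 5·3·1 = 460 ≡ 9.
  S = (3, 4, 9) ≠ 0, so r is not a codeword (an error is present).
Step 3: locate the error. For a single error e at position i, S_ℓ = v_i·e·α_i^ℓ, so α_err = S_1/S_0.
  S_0^{−1} = 3^{−1} = 4 (mod 11), so α_err = 4·4 = 16 ≡ 5 = α_5. Error position i = 5.
  Consistency check: S_2/S_1 = 9·3 = 27 ≡ 5 = α_err ✓ (single-error assumption holds).
Step 4: error magnitude e = S_0/v_5 = S_0·∏_{j≠5}(α_5 − α_j) = 3·9 = 27 ≡ 5 (mod 11).
Step 5: correct position 5: c_5 = r_5 − e = 1 − 5 ≡ 7 (mod 11). Hence c = [8, 4, 5, 3, 7].
  Check: interpolating c through the α_i gives m(x) = 2 + 1·x (degree < 2) with m(α_i) = c_i for every i, so c is indeed a codeword.


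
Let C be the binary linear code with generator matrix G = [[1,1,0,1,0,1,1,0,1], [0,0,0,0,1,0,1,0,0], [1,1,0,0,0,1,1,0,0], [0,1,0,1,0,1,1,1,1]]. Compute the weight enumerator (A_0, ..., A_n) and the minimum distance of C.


Weight distribution: A_0 = 1, A_2 = 3, A_4 = 7, A_6 = 5. Minimum distance d = 2.

Enumerate all 2^4 = 16 messages m ∈ F_2^4.
For each, compute codeword c = mG in F_2^9, then tally its weight.
  m = 0000 → c = 000000000, weight = 0.
  m = 1000 → c = 110101101, weight = 6.
  m = 0100 → c = 000010100, weight = 2.
  m = 1100 → c = 110111001, weight = 6.
  m = 0010 → c = 110001100, weight = 4.
  m = 1010 → c = 000100001, weight = 2.
  m = 0110 → c = 110011000, weight = 4.
  m = 1110 → c = 000110101, weight = 4.
  m = 0001 → c = 010101111, weight = 6.
  m = 1001 → c = 100000010, weight = 2.
  m = 0101 → c = 010111011, weight = 6.
  m = 1101 → c = 100010110, weight = 4.
  m = 0011 → c = 100100011, weight = 4.
  m = 1011 → c = 010001110, weight = 4.
  m = 0111 → c = 100110111, weight = 6.
  m = 1111 → c = 010011010, weight = 4.
Tally weights:
  weight 0: 1 codewords.
  weight 2: 3 codewords.
  weight 4: 7 codewords.
  weight 6: 5 codewords.
Minimum distance d = smallest w > 0 with A_w > 0 = 2.
Sanity: Σ A_w = 16 = 2^4 = 16 ✓.


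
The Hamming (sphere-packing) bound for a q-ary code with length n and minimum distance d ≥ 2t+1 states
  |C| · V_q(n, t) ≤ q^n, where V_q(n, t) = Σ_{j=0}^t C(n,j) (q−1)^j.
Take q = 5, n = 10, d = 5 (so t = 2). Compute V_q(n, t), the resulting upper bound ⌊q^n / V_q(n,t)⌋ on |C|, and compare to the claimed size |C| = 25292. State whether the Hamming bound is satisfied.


V_q(n, t) = 761, q^n = 9765625, Hamming bound = 12832, |C| = 25292 > bound (violated).

Step 1: Compute V_q(n, t) = Σ_{j=0}^2 C(n, j) (q−1)^j.
  j = 0: C(10,0)·(4)^0 = 1·1 = 1.
  j = 1: C(10,1)·(4)^1 = 10·4 = 40.
  j = 2: C(10,2)·(4)^2 = 45·16 = 720.
  V_q(n, t) = 1 + 40 + 720 = 761.
Step 2: q^n = 5^10 = 9765625.
Step 3: Hamming bound ⌊q^n / V_q(n,t)⌋ = ⌊9765625/761⌋ = 12832.
Step 4: Compare |C| = 25292 to 12832: violated.
The claimed |C| lies above the Hamming bound, so no 5-ary code of length 10 with d ≥ 5 can have 25292 codewords.


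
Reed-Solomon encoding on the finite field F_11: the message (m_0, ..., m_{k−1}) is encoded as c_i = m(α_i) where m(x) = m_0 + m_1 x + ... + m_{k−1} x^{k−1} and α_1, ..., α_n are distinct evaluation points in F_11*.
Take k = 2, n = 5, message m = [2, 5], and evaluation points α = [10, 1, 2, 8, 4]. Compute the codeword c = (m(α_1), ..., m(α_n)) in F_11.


c = [8, 7, 1, 9, 0]

Message polynomial: m(x) = 2 + 5·x (mod 11).
For each evaluation point α_i, compute m(α_i) mod 11:
  α_1 = 10: Horner steps 5 → 8, so m(10) = 8.
  α_2 = 1: Horner steps 5 → 7, so m(1) = 7.
  α_3 = 2: Horner steps 5 → 1, so m(2) = 1.
  α_4 = 8: Horner steps 5 → 9, so m(8) = 9.
  α_5 = 4: Horner steps 5 → 0, so m(4) = 0.
Codeword c = [8, 7, 1, 9, 0] ∈ F_11^5.


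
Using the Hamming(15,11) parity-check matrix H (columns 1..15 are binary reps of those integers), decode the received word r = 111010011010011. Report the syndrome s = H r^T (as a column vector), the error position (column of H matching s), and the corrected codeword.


s = (1, 1, 1, 0)^T, error position = 14, corrected codeword c = 111010011010001

Compute s = H r^T mod 2 one row at a time:
  s_1 = 1 + 1 + 0 + 1 + 0 + 0 + 1 + 1 = 5 ≡ 1 (mod 2).
  s_2 = 0 + 1 + 0 + 0 + 0 + 0 + 1 + 1 = 3 ≡ 1 (mod 2).
  s_3 = 1 + 1 + 0 + 0 + 0 + 1 + 1 + 1 = 5 ≡ 1 (mod 2).
  s_4 = 1 + 1 + 1 + 0 + 1 + 1 + 0 + 1 = 6 ≡ 0 (mod 2).
s = (1, 1, 1, 0)^T — this equals column 14 of H (binary 1110), so error is at position 14.
Correct: flip bit 14 of r = 111010011010011 to get c = 111010011010001.


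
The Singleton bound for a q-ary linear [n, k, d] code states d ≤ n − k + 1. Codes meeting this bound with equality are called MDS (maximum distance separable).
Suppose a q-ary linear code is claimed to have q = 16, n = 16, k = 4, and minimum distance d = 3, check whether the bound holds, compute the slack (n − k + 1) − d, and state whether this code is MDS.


Singleton RHS = n − k + 1 = 13, slack = 10, bound satisfied, not MDS.

Singleton bound: d ≤ n − k + 1.
Here n = 16, k = 4, so n − k + 1 = 13.
Given d = 3, check d ≤ 13: YES.
Slack = (n − k + 1) − d = 10.
The code is NOT MDS (slack = 10 > 0).
Description: the claimed parameters are [16, 4, 3]_16; such a code would be non-MDS.


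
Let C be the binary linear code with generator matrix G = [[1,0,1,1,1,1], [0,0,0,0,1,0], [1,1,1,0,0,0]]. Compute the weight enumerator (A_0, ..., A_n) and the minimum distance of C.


Weight distribution: A_0 = 1, A_1 = 1, A_3 = 2, A_4 = 3, A_5 = 1. Minimum distance d = 1.

Enumerate all 2^3 = 8 messages m ∈ F_2^3.
For each, compute codeword c = mG in F_2^6, then tally its weight.
  m = 000 → c = 000000, weight = 0.
  m = 100 → c = 101111, weight = 5.
  m = 010 → c = 000010, weight = 1.
  m = 110 → c = 101101, weight = 4.
  m = 001 → c = 111000, weight = 3.
  m = 101 → c = 010111, weight = 4.
  m = 011 → c = 111010, weight = 4.
  m = 111 → c = 010101, weight = 3.
Tally weights:
  weight 0: 1 codewords.
  weight 1: 1 codewords.
  weight 3: 2 codewords.
  weight 4: 3 codewords.
  weight 5: 1 codewords.
Minimum distance d = smallest w > 0 with A_w > 0 = 1.
Sanity: Σ A_w = 8 = 2^3 = 8 ✓.


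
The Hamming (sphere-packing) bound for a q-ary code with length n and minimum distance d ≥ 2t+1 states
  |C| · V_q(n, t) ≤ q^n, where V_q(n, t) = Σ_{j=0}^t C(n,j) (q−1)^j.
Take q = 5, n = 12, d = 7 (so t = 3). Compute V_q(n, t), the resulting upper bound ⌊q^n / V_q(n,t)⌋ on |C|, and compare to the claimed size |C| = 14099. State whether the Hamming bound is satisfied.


V_q(n, t) = 15185, q^n = 244140625, Hamming bound = 16077, |C| = 14099 ≤ bound (satisfied).

Step 1: Compute V_q(n, t) = Σ_{j=0}^3 C(n, j) (q−1)^j.
  j = 0: C(12,0)·(4)^0 = 1·1 = 1.
  j = 1: C(12,1)·(4)^1 = 12·4 = 48.
  j = 2: C(12,2)·(4)^2 = 66·16 = 1056.
  j = 3: C(12,3)·(4)^3 = 220·64 = 14080.
  V_q(n, t) = 1 + 48 + 1056 + 14080 = 15185.
Step 2: q^n = 5^12 = 244140625.
Step 3: Hamming bound ⌊q^n / V_q(n,t)⌋ = ⌊244140625/15185⌋ = 16077.
Step 4: Compare |C| = 14099 to 16077: satisfied.
The claimed |C| lies below the Hamming bound.


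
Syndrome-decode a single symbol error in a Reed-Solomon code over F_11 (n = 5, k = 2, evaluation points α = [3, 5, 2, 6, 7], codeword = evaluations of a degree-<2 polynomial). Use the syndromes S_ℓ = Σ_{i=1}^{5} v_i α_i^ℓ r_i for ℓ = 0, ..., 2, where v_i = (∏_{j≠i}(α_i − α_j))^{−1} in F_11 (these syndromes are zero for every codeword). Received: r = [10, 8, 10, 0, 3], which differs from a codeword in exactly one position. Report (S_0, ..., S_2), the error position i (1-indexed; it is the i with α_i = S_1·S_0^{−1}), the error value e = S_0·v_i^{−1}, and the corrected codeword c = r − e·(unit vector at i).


S = (7, 10, 8), error at position 1, error magnitude e = 8, c = [2, 8, 10, 0, 3].

Step 1: column multipliers v_i = (∏_{j≠i}(α_i − α_j))^{−1} mod 11.
  i = 1 (α = 3): (3−5)(3−2)(3−6)(3−7) = (−2)·1·(−3)·(−4) = −24 ≡ 9, so v_1 = 9^{−1} = 5 (mod 11).
  i = 2 (α = 5): (5−3)(5−2)(5−6)(5−7) = 2·3·(−1)·(−2) = 12 ≡ 1, so v_2 = 1^{−1} = 1 (mod 11).
  i = 3 (α = 2): (2−3)(2−5)(2−6)(2−7) = (−1)·(−3)·(−4)·(−5) = 60 ≡ 5, so v_3 = 5^{−1} = 9 (mod 11).
  i = 4 (α = 6): (6−3)(6−5)(6−2)(6−7) = 3·1·4·(−1) = −12 ≡ 10, so v_4 = 10^{−1} = 10 (mod 11).
  i = 5 (α = 7): (7−3)(7−5)(7−2)(7−6) = 4·2·5·1 = 40 ≡ 7, so v_5 = 7^{−1} = 8 (mod 11).
  v = [5, 1, 9, 10, 8].
Step 2: syndromes of r = [10, 8, 10, 0, 3] (all sums mod 11).
  S_0 = Σ v_i r_i = 5·10 + 1·8 + 9·10 + 10·0 + 8·3 = 172 ≡ 7.
  S_1 = Σ v_i α_i r_i = 5·3·10 + 1·5·8 + 9·2·10 + 10·6·0 + 8·7·3 = 538 ≡ 10.
  α_i^2 mod 11 = [9, 3, 4, 3, 5].
  S_2 = Σ v_i α_i^2 r_i = 5·9·10 + 1·3·8 + 9·4·10 + 10·3·0 + 8·5·3 = 954 ≡ 8.
  S = (7, 10, 8) ≠ 0, so r is not a codeword (an error is present).
Step 3: locate the error. For a single error e at position i, S_ℓ = v_i·e·α_i^ℓ, so α_err = S_1/S_0.
  S_0^{−1} = 7^{−1} = 8 (mod 11), so α_err = 10·8 = 80 ≡ 3 = α_1. Error position i = 1.
  Consistency check: S_2/S_1 = 8·10 = 80 ≡ 3 = α_err ✓ (single-error assumption holds).
Step 4: error magnitude e = S_0/v_1 = S_0·∏_{j≠1}(α_1 − α_j) = 7·9 = 63 ≡ 8 (mod 11).
Step 5: correct position 1: c_1 = r_1 − e = 10 − 8 ≡ 2 (mod 11). Hence c = [2, 8, 10, 0, 3].
  Check: interpolating c through the α_i gives m(x) = 4 + 3·x (degree < 2) with m(α_i) = c_i for every i, so c is indeed a codeword.


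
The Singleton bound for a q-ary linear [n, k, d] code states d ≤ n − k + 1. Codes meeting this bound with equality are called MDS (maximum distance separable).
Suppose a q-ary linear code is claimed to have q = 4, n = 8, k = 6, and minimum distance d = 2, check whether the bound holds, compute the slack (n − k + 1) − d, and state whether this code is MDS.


Singleton RHS = n − k + 1 = 3, slack = 1, bound satisfied, not MDS.

Singleton bound: d ≤ n − k + 1.
Here n = 8, k = 6, so n − k + 1 = 3.
Given d = 2, check d ≤ 3: YES.
Slack = (n − k + 1) − d = 1.
The code is NOT MDS (slack = 1 > 0).
Description: the claimed parameters are [8, 6, 2]_4; such a code would be non-MDS.


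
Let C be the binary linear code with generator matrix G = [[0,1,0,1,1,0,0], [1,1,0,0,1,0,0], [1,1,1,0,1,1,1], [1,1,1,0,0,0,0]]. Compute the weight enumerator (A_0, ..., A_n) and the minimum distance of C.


Weight distribution: A_0 = 1, A_2 = 2, A_3 = 6, A_4 = 3, A_5 = 2, A_6 = 2. Minimum distance d = 2.

Enumerate all 2^4 = 16 messages m ∈ F_2^4.
For each, compute codeword c = mG in F_2^7, then tally its weight.
  m = 0000 → c = 0000000, weight = 0.
  m = 1000 → c = 0101100, weight = 3.
  m = 0100 → c = 1100100, weight = 3.
  m = 1100 → c = 1001000, weight = 2.
  m = 0010 → c = 1110111, weight = 6.
  m = 1010 → c = 1011011, weight = 5.
  m = 0110 → c = 0010011, weight = 3.
  m = 1110 → c = 0111111, weight = 6.
  m = 0001 → c = 1110000, weight = 3.
  m = 1001 → c = 1011100, weight = 4.
  m = 0101 → c = 0010100, weight = 2.
  m = 1101 → c = 0111000, weight = 3.
  m = 0011 → c = 0000111, weight = 3.
  m = 1011 → c = 0101011, weight = 4.
  m = 0111 → c = 1100011, weight = 4.
  m = 1111 → c = 1001111, weight = 5.
Tally weights:
  weight 0: 1 codewords.
  weight 2: 2 codewords.
  weight 3: 6 codewords.
  weight 4: 3 codewords.
  weight 5: 2 codewords.
  weight 6: 2 codewords.
Minimum distance d = smallest w > 0 with A_w > 0 = 2.
Sanity: Σ A_w = 16 = 2^4 = 16 ✓.


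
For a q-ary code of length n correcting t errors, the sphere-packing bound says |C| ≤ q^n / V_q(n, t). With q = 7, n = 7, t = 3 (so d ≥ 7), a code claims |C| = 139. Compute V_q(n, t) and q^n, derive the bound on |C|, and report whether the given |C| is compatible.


V_q(n, t) = 8359, q^n = 823543, Hamming bound = 98, |C| = 139 > bound (violated).

Step 1: Compute V_q(n, t) = Σ_{j=0}^3 C(n, j) (q−1)^j.
  j = 0: C(7,0)·(6)^0 = 1·1 = 1.
  j = 1: C(7,1)·(6)^1 = 7·6 = 42.
  j = 2: C(7,2)·(6)^2 = 21·36 = 756.
  j = 3: C(7,3)·(6)^3 = 35·216 = 7560.
  V_q(n, t) = 1 + 42 + 756 + 7560 = 8359.
Step 2: q^n = 7^7 = 823543.
Step 3: Hamming bound ⌊q^n / V_q(n,t)⌋ = ⌊823543/8359⌋ = 98.
Step 4: Compare |C| = 139 to 98: violated.
The claimed |C| lies above the Hamming bound, so no 7-ary code of length 7 with d ≥ 7 can have 139 codewords.


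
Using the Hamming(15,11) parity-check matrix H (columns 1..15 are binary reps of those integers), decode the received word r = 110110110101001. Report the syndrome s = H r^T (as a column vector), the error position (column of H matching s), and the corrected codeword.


s = (0, 1, 0, 0)^T, error position = 4, corrected codeword c = 110010110101001

Compute s = H r^T mod 2 one row at a time:
  s_1 = 1 + 0 + 1 + 0 + 1 + 0 + 0 + 1 = 4 ≡ 0 (mod 2).
  s_2 = 1 + 1 + 0 + 1 + 1 + 0 + 0 + 1 = 5 ≡ 1 (mod 2).
  s_3 = 1 + 0 + 0 + 1 + 1 + 0 + 0 + 1 = 4 ≡ 0 (mod 2).
  s_4 = 1 + 0 + 1 + 1 + 0 + 0 + 0 + 1 = 4 ≡ 0 (mod 2).
s = (0, 1, 0, 0)^T — this equals column 4 of H (binary 0100), so error is at position 4.
Correct: flip bit 4 of r = 110110110101001 to get c = 110010110101001.


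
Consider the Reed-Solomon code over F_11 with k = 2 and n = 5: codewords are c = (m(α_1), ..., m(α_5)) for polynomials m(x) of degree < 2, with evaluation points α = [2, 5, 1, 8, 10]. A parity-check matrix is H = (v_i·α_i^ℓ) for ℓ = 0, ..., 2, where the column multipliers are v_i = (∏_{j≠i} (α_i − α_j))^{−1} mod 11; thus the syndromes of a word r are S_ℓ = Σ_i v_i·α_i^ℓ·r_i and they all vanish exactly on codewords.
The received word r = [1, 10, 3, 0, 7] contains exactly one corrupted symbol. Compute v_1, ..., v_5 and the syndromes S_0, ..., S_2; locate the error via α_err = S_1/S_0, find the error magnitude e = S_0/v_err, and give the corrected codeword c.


S = (1, 5, 3), error at position 2, error magnitude e = 4, c = [1, 6, 3, 0, 7].

Step 1: column multipliers v_i = (∏_{j≠i}(α_i − α_j))^{−1} mod 11.
  i = 1 (α = 2): (2−5)(2−1)(2−8)(2−10) = (−3)·1·(−6)·(−8) = −144 ≡ 10, so v_1 = 10^{−1} = 10 (mod 11).
  i = 2 (α = 5): (5−2)(5−1)(5−8)(5−10) = 3·4·(−3)·(−5) = 180 ≡ 4, so v_2 = 4^{−1} = 3 (mod 11).
  i = 3 (α = 1): (1−2)(1−5)(1−8)(1−10) = (−1)·(−4)·(−7)·(−9) = 252 ≡ 10, so v_3 = 10^{−1} = 10 (mod 11).
  i = 4 (α = 8): (8−2)(8−5)(8−1)(8−10) = 6·3·7·(−2) = −252 ≡ 1, so v_4 = 1^{−1} = 1 (mod 11).
  i = 5 (α = 10): (10−2)(10−5)(10−1)(10−8) = 8·5·9·2 = 720 ≡ 5, so v_5 = 5^{−1} = 9 (mod 11).
  v = [10, 3, 10, 1, 9].
Step 2: syndromes of r = [1, 10, 3, 0, 7] (all sums mod 11).
  S_0 = Σ v_i r_i = 10·1 + 3·10 + 10·3 + 1·0 + 9·7 = 133 ≡ 1.
  S_1 = Σ v_i α_i r_i = 10·2·1 + 3·5·10 + 10·1·3 + 1·8·0 + 9·10·7 = 830 ≡ 5.
  α_i^2 mod 11 = [4, 3, 1, 9, 1].
  S_2 = Σ v_i α_i^2 r_i = 10·4·1 + 3·3·10 + 10·1·3 + 1·9·0 + 9·1·7 = 223 ≡ 3.
  S = (1, 5, 3) ≠ 0, so r is not a codeword (an error is present).
Step 3: locate the error. For a single error e at position i, S_ℓ = v_i·e·α_i^ℓ, so α_err = S_1/S_0.
  S_0^{−1} = 1^{−1} = 1 (mod 11), so α_err = 5·1 = 5 ≡ 5 = α_2. Error position i = 2.
  Consistency check: S_2/S_1 = 3·9 = 27 ≡ 5 = α_err ✓ (single-error assumption holds).
Step 4: error magnitude e = S_0/v_2 = S_0·∏_{j≠2}(α_2 − α_j) = 1·4 = 4 ≡ 4 (mod 11).
Step 5: correct position 2: c_2 = r_2 − e = 10 − 4 ≡ 6 (mod 11). Hence c = [1, 6, 3, 0, 7].
  Check: interpolating c through the α_i gives m(x) = 5 + 9·x (degree < 2) with m(α_i) = c_i for every i, so c is indeed a codeword.


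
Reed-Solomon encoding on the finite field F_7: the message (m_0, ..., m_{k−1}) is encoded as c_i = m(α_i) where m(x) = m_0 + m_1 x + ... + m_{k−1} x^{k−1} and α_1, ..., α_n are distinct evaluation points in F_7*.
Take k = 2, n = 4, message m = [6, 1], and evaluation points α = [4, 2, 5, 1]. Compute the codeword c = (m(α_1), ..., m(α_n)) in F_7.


c = [3, 1, 4, 0]

Message polynomial: m(x) = 6 + 1·x (mod 7).
For each evaluation point α_i, compute m(α_i) mod 7:
  α_1 = 4: Horner steps 1 → 3, so m(4) = 3.
  α_2 = 2: Horner steps 1 → 1, so m(2) = 1.
  α_3 = 5: Horner steps 1 → 4, so m(5) = 4.
  α_4 = 1: Horner steps 1 → 0, so m(1) = 0.
Codeword c = [3, 1, 4, 0] ∈ F_7^4.


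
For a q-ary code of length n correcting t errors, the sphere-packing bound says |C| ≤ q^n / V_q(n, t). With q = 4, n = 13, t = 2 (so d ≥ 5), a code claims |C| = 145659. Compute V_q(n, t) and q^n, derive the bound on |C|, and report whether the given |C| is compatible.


V_q(n, t) = 742, q^n = 67108864, Hamming bound = 90443, |C| = 145659 > bound (violated).

Step 1: Compute V_q(n, t) = Σ_{j=0}^2 C(n, j) (q−1)^j.
  j = 0: C(13,0)·(3)^0 = 1·1 = 1.
  j = 1: C(13,1)·(3)^1 = 13·3 = 39.
  j = 2: C(13,2)·(3)^2 = 78·9 = 702.
  V_q(n, t) = 1 + 39 + 702 = 742.
Step 2: q^n = 4^13 = 67108864.
Step 3: Hamming bound ⌊q^n / V_q(n,t)⌋ = ⌊67108864/742⌋ = 90443.
Step 4: Compare |C| = 145659 to 90443: violated.
The claimed |C| lies above the Hamming bound, so no 4-ary code of length 13 with d ≥ 5 can have 145659 codewords.


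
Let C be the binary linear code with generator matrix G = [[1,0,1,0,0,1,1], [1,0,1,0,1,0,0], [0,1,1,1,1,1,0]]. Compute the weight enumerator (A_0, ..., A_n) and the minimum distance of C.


Weight distribution: A_0 = 1, A_3 = 2, A_4 = 3, A_5 = 2. Minimum distance d = 3.

Enumerate all 2^3 = 8 messages m ∈ F_2^3.
For each, compute codeword c = mG in F_2^7, then tally its weight.
  m = 000 → c = 0000000, weight = 0.
  m = 100 → c = 1010011, weight = 4.
  m = 010 → c = 1010100, weight = 3.
  m = 110 → c = 0000111, weight = 3.
  m = 001 → c = 0111110, weight = 5.
  m = 101 → c = 1101101, weight = 5.
  m = 011 → c = 1101010, weight = 4.
  m = 111 → c = 0111001, weight = 4.
Tally weights:
  weight 0: 1 codewords.
  weight 3: 2 codewords.
  weight 4: 3 codewords.
  weight 5: 2 codewords.
Minimum distance d = smallest w > 0 with A_w > 0 = 3.
Sanity: Σ A_w = 8 = 2^3 = 8 ✓.
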